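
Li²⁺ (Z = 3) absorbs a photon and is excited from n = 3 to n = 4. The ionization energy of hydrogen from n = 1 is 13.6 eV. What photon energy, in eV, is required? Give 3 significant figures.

The Bohr energies scale as Z², so for Z = 3: E_n = −122.4/n² eV.
E_4 = −122.4/16 = −7.650 eV and E_3 = −122.4/9 = −13.60 eV.
The photon energy is |E_4 − E_3| = 5.95 eV.

5.95 eV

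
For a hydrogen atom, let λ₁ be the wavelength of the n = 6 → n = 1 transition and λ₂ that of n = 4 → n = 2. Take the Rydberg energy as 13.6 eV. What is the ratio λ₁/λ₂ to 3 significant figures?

0.193

λ ∝ 1/ΔE ∝ 1/(1/n_f² − 1/n_i²), and the Z² and hc factors cancel in the ratio.
λ₁/λ₂ = (1/2² − 1/4²)/(1/1² − 1/6²) = 0.1875/0.9722 = 0.193.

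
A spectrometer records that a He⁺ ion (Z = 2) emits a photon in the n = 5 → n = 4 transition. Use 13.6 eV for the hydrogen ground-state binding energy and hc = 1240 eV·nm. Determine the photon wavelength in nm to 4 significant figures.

For Z = 2 the level energies scale as Z², so the effective Rydberg energy is 13.6 × 4 = 54.40 eV.
ΔE = 54.40 × (1/4² − 1/5²) = 54.40 × 0.02250 = 1.224 eV.
λ = hc/ΔE = 1240 / 1.224 = 1013 nm.

1013 nm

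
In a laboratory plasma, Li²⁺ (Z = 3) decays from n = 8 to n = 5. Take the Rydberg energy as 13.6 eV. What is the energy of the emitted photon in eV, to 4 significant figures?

The Bohr energies scale as Z², so for Z = 3: E_n = −122.4/n² eV.
E_8 = −122.4/64 = −1.913 eV and E_5 = −122.4/25 = −4.896 eV.
The photon energy is |E_8 − E_5| = 2.984 eV.

2.984 eV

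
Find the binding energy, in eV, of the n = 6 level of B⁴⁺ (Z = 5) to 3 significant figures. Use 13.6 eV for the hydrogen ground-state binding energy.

E_n = −13.6 Z²/n² = −340.0/n² eV for Z = 5.
E_6 = −340.0/36 = −9.44 eV, so ionization (to E = 0) requires 9.44 eV.

9.44 eV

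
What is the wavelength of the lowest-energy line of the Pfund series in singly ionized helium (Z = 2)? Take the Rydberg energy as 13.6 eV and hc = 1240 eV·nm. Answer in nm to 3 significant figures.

The Pfund series terminates on n_f = 5; the first line has n_i = 5+1 = 6.
ΔE = 54.40 × (1/5² − 1/6²) = 0.6649 eV.
λ = 1240 / 0.6649 = 1860 nm.

1860 nm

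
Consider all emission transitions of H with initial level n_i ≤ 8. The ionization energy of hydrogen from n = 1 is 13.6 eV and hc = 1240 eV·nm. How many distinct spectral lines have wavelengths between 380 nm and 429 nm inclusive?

Enumerate all n_i → n_f pairs with 1 ≤ n_f < n_i ≤ 8 and compute λ = 1240 / [13.6·1·(1/n_f² − 1/n_i²)].
Lines falling in [380, 429] nm: 8→2 (389.0 nm), 7→2 (397.1 nm), 6→2 (410.3 nm).

3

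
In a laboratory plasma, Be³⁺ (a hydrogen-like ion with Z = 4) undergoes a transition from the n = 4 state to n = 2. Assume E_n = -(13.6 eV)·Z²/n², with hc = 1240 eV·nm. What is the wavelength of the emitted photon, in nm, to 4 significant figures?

For Z = 4 the level energies scale as Z², so the effective Rydberg energy is 13.6 × 16 = 217.6 eV.
ΔE = 217.6 × (1/2² − 1/4²) = 217.6 × 0.1875 = 40.80 eV.
λ = hc/ΔE = 1240 / 40.80 = 30.39 nm.

30.39 nm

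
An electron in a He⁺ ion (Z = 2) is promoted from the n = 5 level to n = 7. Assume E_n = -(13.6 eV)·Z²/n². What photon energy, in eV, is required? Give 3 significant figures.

1.07 eV

The Bohr energies scale as Z², so for Z = 2: E_n = −54.40/n² eV.
E_7 = −54.40/49 = −1.110 eV and E_5 = −54.40/25 = −2.176 eV.
The photon energy is |E_7 − E_5| = 1.07 eV.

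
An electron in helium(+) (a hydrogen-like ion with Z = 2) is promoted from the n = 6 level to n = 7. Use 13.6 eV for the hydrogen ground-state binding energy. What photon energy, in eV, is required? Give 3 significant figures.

The Bohr energies scale as Z², so for Z = 2: E_n = −54.40/n² eV.
E_7 = −54.40/49 = −1.110 eV and E_6 = −54.40/36 = −1.511 eV.
The photon energy is |E_7 − E_6| = 0.401 eV.

0.401 eV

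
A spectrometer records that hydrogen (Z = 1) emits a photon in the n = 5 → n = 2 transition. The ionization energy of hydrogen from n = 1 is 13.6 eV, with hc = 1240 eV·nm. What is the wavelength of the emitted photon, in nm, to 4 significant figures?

ΔE = 13.60 × (1/2² − 1/5²) = 13.60 × 0.2100 = 2.856 eV.
λ = hc/ΔE = 1240 / 2.856 = 434.2 nm.

434.2 nm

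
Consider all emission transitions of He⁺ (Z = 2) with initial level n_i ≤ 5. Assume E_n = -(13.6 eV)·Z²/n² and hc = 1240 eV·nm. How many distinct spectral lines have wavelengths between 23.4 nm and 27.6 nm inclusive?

Enumerate all n_i → n_f pairs with 1 ≤ n_f < n_i ≤ 5 and compute λ = 1240 / [13.6·4·(1/n_f² − 1/n_i²)].
Lines falling in [23.4, 27.6] nm: 5→1 (23.74 nm), 4→1 (24.31 nm), 3→1 (25.64 nm).

3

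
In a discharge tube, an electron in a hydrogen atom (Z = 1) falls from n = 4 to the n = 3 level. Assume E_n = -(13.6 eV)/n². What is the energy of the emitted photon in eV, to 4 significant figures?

E_4 = −13.60/16 = −0.8500 eV and E_3 = −13.60/9 = −1.511 eV.
The photon energy is |E_4 − E_3| = 0.6611 eV.

0.6611 eV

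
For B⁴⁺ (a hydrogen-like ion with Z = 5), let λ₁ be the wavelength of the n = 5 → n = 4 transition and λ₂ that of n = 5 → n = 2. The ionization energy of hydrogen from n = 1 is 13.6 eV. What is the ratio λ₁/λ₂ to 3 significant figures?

9.33

λ ∝ 1/ΔE ∝ 1/(1/n_f² − 1/n_i²), and the Z² and hc factors cancel in the ratio.
λ₁/λ₂ = (1/2² − 1/5²)/(1/4² − 1/5²) = 0.2100/0.02250 = 9.33.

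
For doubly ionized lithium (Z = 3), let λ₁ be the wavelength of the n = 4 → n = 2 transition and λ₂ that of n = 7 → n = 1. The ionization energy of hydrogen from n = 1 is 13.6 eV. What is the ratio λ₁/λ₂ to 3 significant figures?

λ ∝ 1/ΔE ∝ 1/(1/n_f² − 1/n_i²), and the Z² and hc factors cancel in the ratio.
λ₁/λ₂ = (1/1² − 1/7²)/(1/2² − 1/4²) = 0.9796/0.1875 = 5.22.

5.22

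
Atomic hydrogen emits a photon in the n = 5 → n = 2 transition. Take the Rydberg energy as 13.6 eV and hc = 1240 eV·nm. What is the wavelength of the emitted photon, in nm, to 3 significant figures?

ΔE = 13.60 × (1/2² − 1/5²) = 13.60 × 0.2100 = 2.856 eV.
λ = hc/ΔE = 1240 / 2.856 = 434 nm.
This line belongs to the Balmer series.

434 nm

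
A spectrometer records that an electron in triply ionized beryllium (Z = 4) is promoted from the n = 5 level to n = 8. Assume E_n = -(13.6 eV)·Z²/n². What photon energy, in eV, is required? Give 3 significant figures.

5.30 eV

The Bohr energies scale as Z², so for Z = 4: E_n = −217.6/n² eV.
E_8 = −217.6/64 = −3.400 eV and E_5 = −217.6/25 = −8.704 eV.
The photon energy is |E_8 − E_5| = 5.30 eV.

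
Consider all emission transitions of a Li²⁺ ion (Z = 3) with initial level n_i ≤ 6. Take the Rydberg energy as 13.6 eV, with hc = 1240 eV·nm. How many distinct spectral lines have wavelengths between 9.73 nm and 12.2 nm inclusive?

Enumerate all n_i → n_f pairs with 1 ≤ n_f < n_i ≤ 6 and compute λ = 1240 / [13.6·9·(1/n_f² − 1/n_i²)].
Lines falling in [9.73, 12.2] nm: 6→1 (10.42 nm), 5→1 (10.55 nm), 4→1 (10.81 nm), 3→1 (11.40 nm).

4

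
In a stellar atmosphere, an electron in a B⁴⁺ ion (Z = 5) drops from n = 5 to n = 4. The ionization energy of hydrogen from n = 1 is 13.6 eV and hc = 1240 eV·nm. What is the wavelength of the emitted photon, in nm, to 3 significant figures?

For Z = 5 the level energies scale as Z², so the effective Rydberg energy is 13.6 × 25 = 340.0 eV.
ΔE = 340.0 × (1/4² − 1/5²) = 340.0 × 0.02250 = 7.650 eV.
λ = hc/ΔE = 1240 / 7.650 = 162 nm.

162 nm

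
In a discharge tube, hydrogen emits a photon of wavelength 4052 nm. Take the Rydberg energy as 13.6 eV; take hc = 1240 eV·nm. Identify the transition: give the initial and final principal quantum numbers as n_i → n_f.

The photon energy is ΔE = hc/λ = 1240 / 4052 = 0.3060 eV.
With Z = 1, ΔE = 13.60 × (1/n_f² − 1/n_i²), so 1/n_f² − 1/n_i² = 0.02250.
Trying n_f = 4 gives 1/n_i² = 0.04000, i.e. n_i ≈ 5; this pair matches.

n_i = 5, n_f = 4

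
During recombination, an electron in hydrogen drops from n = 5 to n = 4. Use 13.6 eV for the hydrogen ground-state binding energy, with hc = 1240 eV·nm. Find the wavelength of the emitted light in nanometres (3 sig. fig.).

4050 nm

ΔE = 13.60 × (1/4² − 1/5²) = 13.60 × 0.02250 = 0.3060 eV.
λ = hc/ΔE = 1240 / 0.3060 = 4050 nm.
This line belongs to the Brackett series.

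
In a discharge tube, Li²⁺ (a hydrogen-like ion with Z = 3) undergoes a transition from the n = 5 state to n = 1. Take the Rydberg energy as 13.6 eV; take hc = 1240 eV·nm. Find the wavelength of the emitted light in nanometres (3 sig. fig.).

For Z = 3 the level energies scale as Z², so the effective Rydberg energy is 13.6 × 9 = 122.4 eV.
ΔE = 122.4 × (1/1² − 1/5²) = 122.4 × 0.9600 = 117.5 eV.
λ = hc/ΔE = 1240 / 117.5 = 10.6 nm.

10.6 nm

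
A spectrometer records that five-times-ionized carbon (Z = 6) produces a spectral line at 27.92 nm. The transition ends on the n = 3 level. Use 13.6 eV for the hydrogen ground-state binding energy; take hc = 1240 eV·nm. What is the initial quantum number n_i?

The photon energy is ΔE = hc/λ = 1240 / 27.92 = 44.41 eV.
With Z = 6, ΔE = 489.6 × (1/n_f² − 1/n_i²), so 1/n_f² − 1/n_i² = 0.09071.
With n_f = 3: 1/n_i² = 1/9 − 0.09071 = 0.02040, so n_i ≈ 7.00.

n_i = 7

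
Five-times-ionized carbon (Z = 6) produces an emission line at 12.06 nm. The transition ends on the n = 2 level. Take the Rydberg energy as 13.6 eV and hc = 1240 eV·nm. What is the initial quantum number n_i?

The photon energy is ΔE = hc/λ = 1240 / 12.06 = 102.8 eV.
With Z = 6, ΔE = 489.6 × (1/n_f² − 1/n_i²), so 1/n_f² − 1/n_i² = 0.2100.
With n_f = 2: 1/n_i² = 1/4 − 0.2100 = 0.03999, so n_i ≈ 5.00.

n_i = 5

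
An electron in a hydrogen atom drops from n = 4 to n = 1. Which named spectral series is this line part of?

The series is set by the lower level: n_f = 1 is the Lyman series.

Lyman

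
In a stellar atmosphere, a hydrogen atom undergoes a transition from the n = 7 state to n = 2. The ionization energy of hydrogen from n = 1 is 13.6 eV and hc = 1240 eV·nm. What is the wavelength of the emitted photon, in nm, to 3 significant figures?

397 nm

ΔE = 13.60 × (1/2² − 1/7²) = 13.60 × 0.2296 = 3.122 eV.
λ = hc/ΔE = 1240 / 3.122 = 397 nm.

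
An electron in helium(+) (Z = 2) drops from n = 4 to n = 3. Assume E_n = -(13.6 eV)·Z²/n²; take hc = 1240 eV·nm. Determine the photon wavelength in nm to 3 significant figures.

For Z = 2 the level energies scale as Z², so the effective Rydberg energy is 13.6 × 4 = 54.40 eV.
ΔE = 54.40 × (1/3² − 1/4²) = 54.40 × 0.04861 = 2.644 eV.
λ = hc/ΔE = 1240 / 2.644 = 469 nm.

469 nm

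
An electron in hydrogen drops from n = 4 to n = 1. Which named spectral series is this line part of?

The series is set by the lower level: n_f = 1 is the Lyman series.

Lyman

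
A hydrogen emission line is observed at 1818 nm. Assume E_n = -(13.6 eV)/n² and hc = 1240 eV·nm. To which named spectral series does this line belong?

Brackett

ΔE = 1240/1818 = 0.6821 eV.
This matches 13.6 × (1/4² − 1/9²), so n_f = 4: the Brackett series.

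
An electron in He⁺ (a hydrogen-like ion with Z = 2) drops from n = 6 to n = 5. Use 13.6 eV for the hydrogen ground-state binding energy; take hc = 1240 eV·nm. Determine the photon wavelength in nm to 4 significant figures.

For Z = 2 the level energies scale as Z², so the effective Rydberg energy is 13.6 × 4 = 54.40 eV.
ΔE = 54.40 × (1/5² − 1/6²) = 54.40 × 0.01222 = 0.6649 eV.
λ = hc/ΔE = 1240 / 0.6649 = 1865 nm.

1865 nm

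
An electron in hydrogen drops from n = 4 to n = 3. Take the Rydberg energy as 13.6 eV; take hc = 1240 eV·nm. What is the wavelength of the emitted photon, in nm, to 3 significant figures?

ΔE = 13.60 × (1/3² − 1/4²) = 13.60 × 0.04861 = 0.6611 eV.
λ = hc/ΔE = 1240 / 0.6611 = 1880 nm.
This line belongs to the Paschen series.

1880 nm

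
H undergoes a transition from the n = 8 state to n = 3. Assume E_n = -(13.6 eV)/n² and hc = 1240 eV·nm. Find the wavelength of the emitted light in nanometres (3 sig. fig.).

955 nm

ΔE = 13.60 × (1/3² − 1/8²) = 13.60 × 0.09549 = 1.299 eV.
λ = hc/ΔE = 1240 / 1.299 = 955 nm.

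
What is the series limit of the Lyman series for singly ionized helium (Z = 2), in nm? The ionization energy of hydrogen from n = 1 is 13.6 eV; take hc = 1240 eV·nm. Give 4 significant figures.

22.79 nm

The Lyman series has lower level n_f = 1; the series limit corresponds to n_i → ∞.
ΔE_max = 13.6 × 4 / 1² = 54.40 eV.
λ_min = 1240 / 54.40 = 22.79 nm.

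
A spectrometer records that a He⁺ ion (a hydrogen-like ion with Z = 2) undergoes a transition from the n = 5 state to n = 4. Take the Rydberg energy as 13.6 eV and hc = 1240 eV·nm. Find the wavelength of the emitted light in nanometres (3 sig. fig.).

1010 nm

For Z = 2 the level energies scale as Z², so the effective Rydberg energy is 13.6 × 4 = 54.40 eV.
ΔE = 54.40 × (1/4² − 1/5²) = 54.40 × 0.02250 = 1.224 eV.
λ = hc/ΔE = 1240 / 1.224 = 1010 nm.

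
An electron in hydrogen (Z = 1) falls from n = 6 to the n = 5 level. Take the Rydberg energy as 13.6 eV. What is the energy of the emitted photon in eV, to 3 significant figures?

E_6 = −13.60/36 = −0.3778 eV and E_5 = −13.60/25 = −0.5440 eV.
The photon energy is |E_6 − E_5| = 0.166 eV.

0.166 eV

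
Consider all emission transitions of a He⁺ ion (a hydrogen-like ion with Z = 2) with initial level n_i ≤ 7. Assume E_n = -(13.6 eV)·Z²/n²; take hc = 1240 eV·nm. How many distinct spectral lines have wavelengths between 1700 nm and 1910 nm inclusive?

1

Enumerate all n_i → n_f pairs with 1 ≤ n_f < n_i ≤ 7 and compute λ = 1240 / [13.6·4·(1/n_f² − 1/n_i²)].
Lines falling in [1700, 1910] nm: 6→5 (1865 nm).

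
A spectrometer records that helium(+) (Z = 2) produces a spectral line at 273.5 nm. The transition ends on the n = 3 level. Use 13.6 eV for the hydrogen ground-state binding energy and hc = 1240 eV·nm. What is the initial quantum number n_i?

n_i = 6

The photon energy is ΔE = hc/λ = 1240 / 273.5 = 4.534 eV.
With Z = 2, ΔE = 54.40 × (1/n_f² − 1/n_i²), so 1/n_f² − 1/n_i² = 0.08334.
With n_f = 3: 1/n_i² = 1/9 − 0.08334 = 0.02777, so n_i ≈ 6.00.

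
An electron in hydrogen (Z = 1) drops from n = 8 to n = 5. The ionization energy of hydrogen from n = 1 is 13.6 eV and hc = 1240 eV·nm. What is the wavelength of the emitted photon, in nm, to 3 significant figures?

3740 nm

ΔE = 13.60 × (1/5² − 1/8²) = 13.60 × 0.02438 = 0.3315 eV.
λ = hc/ΔE = 1240 / 0.3315 = 3740 nm.
This line belongs to the Pfund series.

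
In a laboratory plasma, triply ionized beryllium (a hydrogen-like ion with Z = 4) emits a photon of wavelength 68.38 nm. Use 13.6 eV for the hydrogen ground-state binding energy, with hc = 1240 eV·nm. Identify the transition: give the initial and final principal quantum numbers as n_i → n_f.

The photon energy is ΔE = hc/λ = 1240 / 68.38 = 18.13 eV.
With Z = 4, ΔE = 217.6 × (1/n_f² − 1/n_i²), so 1/n_f² − 1/n_i² = 0.08334.
Trying n_f = 3 gives 1/n_i² = 0.02777, i.e. n_i ≈ 6; this pair matches.

n_i = 6, n_f = 3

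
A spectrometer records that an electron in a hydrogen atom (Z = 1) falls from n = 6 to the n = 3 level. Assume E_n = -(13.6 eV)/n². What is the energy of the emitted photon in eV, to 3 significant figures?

E_6 = −13.60/36 = −0.3778 eV and E_3 = −13.60/9 = −1.511 eV.
The photon energy is |E_6 − E_3| = 1.13 eV.

1.13 eV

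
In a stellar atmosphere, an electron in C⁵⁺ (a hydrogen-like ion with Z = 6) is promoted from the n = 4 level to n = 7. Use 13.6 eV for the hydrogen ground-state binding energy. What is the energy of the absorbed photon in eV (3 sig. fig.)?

20.6 eV

The Bohr energies scale as Z², so for Z = 6: E_n = −489.6/n² eV.
E_7 = −489.6/49 = −9.992 eV and E_4 = −489.6/16 = −30.60 eV.
The photon energy is |E_7 − E_4| = 20.6 eV.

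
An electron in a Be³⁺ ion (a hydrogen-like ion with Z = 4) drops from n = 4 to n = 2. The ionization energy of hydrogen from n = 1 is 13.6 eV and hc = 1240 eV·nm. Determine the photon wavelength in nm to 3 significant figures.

30.4 nm

For Z = 4 the level energies scale as Z², so the effective Rydberg energy is 13.6 × 16 = 217.6 eV.
ΔE = 217.6 × (1/2² − 1/4²) = 217.6 × 0.1875 = 40.80 eV.
λ = hc/ΔE = 1240 / 40.80 = 30.4 nm.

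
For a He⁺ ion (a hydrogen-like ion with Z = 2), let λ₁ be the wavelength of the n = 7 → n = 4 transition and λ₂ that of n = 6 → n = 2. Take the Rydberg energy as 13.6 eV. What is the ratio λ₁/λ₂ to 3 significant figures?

λ ∝ 1/ΔE ∝ 1/(1/n_f² − 1/n_i²), and the Z² and hc factors cancel in the ratio.
λ₁/λ₂ = (1/2² − 1/6²)/(1/4² − 1/7²) = 0.2222/0.04209 = 5.28.

5.28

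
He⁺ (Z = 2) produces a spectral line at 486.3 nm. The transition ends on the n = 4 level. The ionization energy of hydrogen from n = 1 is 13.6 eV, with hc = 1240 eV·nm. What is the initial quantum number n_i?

The photon energy is ΔE = hc/λ = 1240 / 486.3 = 2.550 eV.
With Z = 2, ΔE = 54.40 × (1/n_f² − 1/n_i²), so 1/n_f² − 1/n_i² = 0.04687.
With n_f = 4: 1/n_i² = 1/16 − 0.04687 = 0.01563, so n_i ≈ 8.00.

n_i = 8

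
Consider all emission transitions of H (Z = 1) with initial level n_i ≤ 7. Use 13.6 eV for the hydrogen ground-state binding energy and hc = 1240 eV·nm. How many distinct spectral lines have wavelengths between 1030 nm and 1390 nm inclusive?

2

Enumerate all n_i → n_f pairs with 1 ≤ n_f < n_i ≤ 7 and compute λ = 1240 / [13.6·1·(1/n_f² − 1/n_i²)].
Lines falling in [1030, 1390] nm: 6→3 (1094 nm), 5→3 (1282 nm).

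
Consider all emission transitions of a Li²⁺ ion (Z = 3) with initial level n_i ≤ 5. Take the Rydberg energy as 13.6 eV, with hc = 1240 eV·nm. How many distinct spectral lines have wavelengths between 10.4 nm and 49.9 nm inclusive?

5

Enumerate all n_i → n_f pairs with 1 ≤ n_f < n_i ≤ 5 and compute λ = 1240 / [13.6·9·(1/n_f² − 1/n_i²)].
Lines falling in [10.4, 49.9] nm: 5→1 (10.55 nm), 4→1 (10.81 nm), 3→1 (11.40 nm), 2→1 (13.51 nm), 5→2 (48.24 nm).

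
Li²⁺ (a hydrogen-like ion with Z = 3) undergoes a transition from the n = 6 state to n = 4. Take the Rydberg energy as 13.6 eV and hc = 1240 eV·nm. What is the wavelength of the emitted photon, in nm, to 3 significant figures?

292 nm

For Z = 3 the level energies scale as Z², so the effective Rydberg energy is 13.6 × 9 = 122.4 eV.
ΔE = 122.4 × (1/4² − 1/6²) = 122.4 × 0.03472 = 4.250 eV.
λ = hc/ΔE = 1240 / 4.250 = 292 nm.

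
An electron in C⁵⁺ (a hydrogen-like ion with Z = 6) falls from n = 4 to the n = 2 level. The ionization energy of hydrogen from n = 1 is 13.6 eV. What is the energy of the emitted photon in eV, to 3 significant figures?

91.8 eV

The Bohr energies scale as Z², so for Z = 6: E_n = −489.6/n² eV.
E_4 = −489.6/16 = −30.60 eV and E_2 = −489.6/4 = −122.4 eV.
The photon energy is |E_4 − E_2| = 91.8 eV.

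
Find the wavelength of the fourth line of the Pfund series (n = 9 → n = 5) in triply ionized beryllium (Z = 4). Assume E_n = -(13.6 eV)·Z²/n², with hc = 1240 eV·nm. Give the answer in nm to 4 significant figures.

206.1 nm

The Pfund series terminates on n_f = 5; the fourth line has n_i = 5+4 = 9.
ΔE = 217.6 × (1/5² − 1/9²) = 6.018 eV.
λ = 1240 / 6.018 = 206.1 nm.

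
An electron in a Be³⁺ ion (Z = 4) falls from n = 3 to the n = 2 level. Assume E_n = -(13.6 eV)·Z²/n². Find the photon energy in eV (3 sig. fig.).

30.2 eV

The Bohr energies scale as Z², so for Z = 4: E_n = −217.6/n² eV.
E_3 = −217.6/9 = −24.18 eV and E_2 = −217.6/4 = −54.40 eV.
The photon energy is |E_3 − E_2| = 30.2 eV.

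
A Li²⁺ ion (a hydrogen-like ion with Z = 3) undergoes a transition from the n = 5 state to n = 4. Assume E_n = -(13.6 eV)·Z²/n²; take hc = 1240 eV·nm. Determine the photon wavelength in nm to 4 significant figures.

450.3 nm

For Z = 3 the level energies scale as Z², so the effective Rydberg energy is 13.6 × 9 = 122.4 eV.
ΔE = 122.4 × (1/4² − 1/5²) = 122.4 × 0.02250 = 2.754 eV.
λ = hc/ΔE = 1240 / 2.754 = 450.3 nm.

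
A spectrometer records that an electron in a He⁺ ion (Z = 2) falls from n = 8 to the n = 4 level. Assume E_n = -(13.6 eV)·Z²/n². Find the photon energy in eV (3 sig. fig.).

The Bohr energies scale as Z², so for Z = 2: E_n = −54.40/n² eV.
E_8 = −54.40/64 = −0.8500 eV and E_4 = −54.40/16 = −3.400 eV.
The photon energy is |E_8 − E_4| = 2.55 eV.

2.55 eV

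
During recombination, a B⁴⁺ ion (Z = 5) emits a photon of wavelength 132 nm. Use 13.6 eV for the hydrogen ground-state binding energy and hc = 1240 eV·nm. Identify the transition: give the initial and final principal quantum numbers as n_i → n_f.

The photon energy is ΔE = hc/λ = 1240 / 132 = 9.394 eV.
With Z = 5, ΔE = 340.0 × (1/n_f² − 1/n_i²), so 1/n_f² − 1/n_i² = 0.02763.
Trying n_f = 5 gives 1/n_i² = 0.01237, i.e. n_i ≈ 9; this pair matches.

n_i = 9, n_f = 5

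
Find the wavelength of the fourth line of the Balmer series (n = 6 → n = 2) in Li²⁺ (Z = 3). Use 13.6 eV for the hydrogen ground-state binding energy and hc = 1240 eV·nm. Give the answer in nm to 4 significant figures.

45.59 nm

The Balmer series terminates on n_f = 2; the fourth line has n_i = 2+4 = 6.
ΔE = 122.4 × (1/2² − 1/6²) = 27.20 eV.
λ = 1240 / 27.20 = 45.59 nm.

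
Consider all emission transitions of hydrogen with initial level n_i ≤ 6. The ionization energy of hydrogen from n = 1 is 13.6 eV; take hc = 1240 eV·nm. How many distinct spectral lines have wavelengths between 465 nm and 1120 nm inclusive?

3

Enumerate all n_i → n_f pairs with 1 ≤ n_f < n_i ≤ 6 and compute λ = 1240 / [13.6·1·(1/n_f² − 1/n_i²)].
Lines falling in [465, 1120] nm: 4→2 (486.3 nm), 3→2 (656.5 nm), 6→3 (1094 nm).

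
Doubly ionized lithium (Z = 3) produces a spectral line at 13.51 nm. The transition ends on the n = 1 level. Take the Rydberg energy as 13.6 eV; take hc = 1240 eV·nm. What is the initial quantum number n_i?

The photon energy is ΔE = hc/λ = 1240 / 13.51 = 91.78 eV.
With Z = 3, ΔE = 122.4 × (1/n_f² − 1/n_i²), so 1/n_f² − 1/n_i² = 0.7499.
With n_f = 1: 1/n_i² = 1/1 − 0.7499 = 0.2501, so n_i ≈ 2.00.

n_i = 2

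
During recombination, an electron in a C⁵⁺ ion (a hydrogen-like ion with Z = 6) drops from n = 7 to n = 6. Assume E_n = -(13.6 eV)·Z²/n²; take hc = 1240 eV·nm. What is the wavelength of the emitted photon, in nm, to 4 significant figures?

343.7 nm

For Z = 6 the level energies scale as Z², so the effective Rydberg energy is 13.6 × 36 = 489.6 eV.
ΔE = 489.6 × (1/6² − 1/7²) = 489.6 × 0.007370 = 3.608 eV.
λ = hc/ΔE = 1240 / 3.608 = 343.7 nm.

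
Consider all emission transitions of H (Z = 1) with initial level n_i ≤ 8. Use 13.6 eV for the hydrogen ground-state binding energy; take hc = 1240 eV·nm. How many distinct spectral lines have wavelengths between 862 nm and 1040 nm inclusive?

Enumerate all n_i → n_f pairs with 1 ≤ n_f < n_i ≤ 8 and compute λ = 1240 / [13.6·1·(1/n_f² − 1/n_i²)].
Lines falling in [862, 1040] nm: 8→3 (954.9 nm), 7→3 (1005 nm).

2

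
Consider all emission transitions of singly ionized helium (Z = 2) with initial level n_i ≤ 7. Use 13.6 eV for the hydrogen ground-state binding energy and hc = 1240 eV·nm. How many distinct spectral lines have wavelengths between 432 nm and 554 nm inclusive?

2

Enumerate all n_i → n_f pairs with 1 ≤ n_f < n_i ≤ 7 and compute λ = 1240 / [13.6·4·(1/n_f² − 1/n_i²)].
Lines falling in [432, 554] nm: 4→3 (468.9 nm), 7→4 (541.5 nm).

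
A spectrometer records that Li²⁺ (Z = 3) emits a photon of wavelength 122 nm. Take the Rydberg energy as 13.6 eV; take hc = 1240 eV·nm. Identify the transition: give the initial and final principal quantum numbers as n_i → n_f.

The photon energy is ΔE = hc/λ = 1240 / 122 = 10.16 eV.
With Z = 3, ΔE = 122.4 × (1/n_f² − 1/n_i²), so 1/n_f² − 1/n_i² = 0.08304.
Trying n_f = 3 gives 1/n_i² = 0.02807, i.e. n_i ≈ 6; this pair matches.

n_i = 6, n_f = 3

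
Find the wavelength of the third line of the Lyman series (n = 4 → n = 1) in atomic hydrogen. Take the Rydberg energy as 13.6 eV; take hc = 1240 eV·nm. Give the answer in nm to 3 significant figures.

The Lyman series terminates on n_f = 1; the third line has n_i = 1+3 = 4.
ΔE = 13.60 × (1/1² − 1/4²) = 12.75 eV.
λ = 1240 / 12.75 = 97.3 nm.

97.3 nm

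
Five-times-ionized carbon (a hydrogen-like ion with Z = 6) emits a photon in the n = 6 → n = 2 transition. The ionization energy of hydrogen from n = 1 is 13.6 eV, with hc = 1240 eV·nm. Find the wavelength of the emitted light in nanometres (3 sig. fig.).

11.4 nm

For Z = 6 the level energies scale as Z², so the effective Rydberg energy is 13.6 × 36 = 489.6 eV.
ΔE = 489.6 × (1/2² − 1/6²) = 489.6 × 0.2222 = 108.8 eV.
λ = hc/ΔE = 1240 / 108.8 = 11.4 nm.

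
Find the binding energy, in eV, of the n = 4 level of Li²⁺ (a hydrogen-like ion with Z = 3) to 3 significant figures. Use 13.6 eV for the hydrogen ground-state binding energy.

7.65 eV

E_n = −13.6 Z²/n² = −122.4/n² eV for Z = 3.
E_4 = −122.4/16 = −7.65 eV, so ionization (to E = 0) requires 7.65 eV.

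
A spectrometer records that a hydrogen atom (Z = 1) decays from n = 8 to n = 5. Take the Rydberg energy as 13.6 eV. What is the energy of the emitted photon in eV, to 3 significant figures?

E_8 = −13.60/64 = −0.2125 eV and E_5 = −13.60/25 = −0.5440 eV.
The photon energy is |E_8 − E_5| = 0.332 eV.

0.332 eV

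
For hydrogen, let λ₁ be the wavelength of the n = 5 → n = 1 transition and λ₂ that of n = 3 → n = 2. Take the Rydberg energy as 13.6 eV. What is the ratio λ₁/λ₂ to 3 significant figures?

0.145

λ ∝ 1/ΔE ∝ 1/(1/n_f² − 1/n_i²), and the Z² and hc factors cancel in the ratio.
λ₁/λ₂ = (1/2² − 1/3²)/(1/1² − 1/5²) = 0.1389/0.9600 = 0.145.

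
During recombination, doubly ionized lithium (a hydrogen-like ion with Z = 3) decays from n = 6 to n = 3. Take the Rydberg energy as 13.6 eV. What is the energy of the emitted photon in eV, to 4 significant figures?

The Bohr energies scale as Z², so for Z = 3: E_n = −122.4/n² eV.
E_6 = −122.4/36 = −3.400 eV and E_3 = −122.4/9 = −13.60 eV.
The photon energy is |E_6 − E_3| = 10.20 eV.

10.20 eV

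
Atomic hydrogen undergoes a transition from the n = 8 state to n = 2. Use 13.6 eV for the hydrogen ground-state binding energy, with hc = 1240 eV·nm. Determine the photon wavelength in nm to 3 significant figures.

389 nm

ΔE = 13.60 × (1/2² − 1/8²) = 13.60 × 0.2344 = 3.188 eV.
λ = hc/ΔE = 1240 / 3.188 = 389 nm.
This line belongs to the Balmer series.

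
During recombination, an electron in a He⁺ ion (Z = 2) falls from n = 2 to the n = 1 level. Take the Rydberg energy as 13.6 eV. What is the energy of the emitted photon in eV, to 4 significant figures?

The Bohr energies scale as Z², so for Z = 2: E_n = −54.40/n² eV.
E_2 = −54.40/4 = −13.60 eV and E_1 = −54.40/1 = −54.40 eV.
The photon energy is |E_2 − E_1| = 40.80 eV.

40.80 eV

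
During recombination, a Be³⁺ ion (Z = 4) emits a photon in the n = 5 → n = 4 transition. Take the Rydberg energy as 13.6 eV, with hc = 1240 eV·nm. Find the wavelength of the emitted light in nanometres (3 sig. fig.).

For Z = 4 the level energies scale as Z², so the effective Rydberg energy is 13.6 × 16 = 217.6 eV.
ΔE = 217.6 × (1/4² − 1/5²) = 217.6 × 0.02250 = 4.896 eV.
λ = hc/ΔE = 1240 / 4.896 = 253 nm.

253 nm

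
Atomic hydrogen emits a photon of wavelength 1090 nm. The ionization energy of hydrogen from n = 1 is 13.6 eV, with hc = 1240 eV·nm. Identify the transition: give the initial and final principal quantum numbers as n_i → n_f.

The photon energy is ΔE = hc/λ = 1240 / 1090 = 1.138 eV.
With Z = 1, ΔE = 13.60 × (1/n_f² − 1/n_i²), so 1/n_f² − 1/n_i² = 0.08365.
Trying n_f = 3 gives 1/n_i² = 0.02746, i.e. n_i ≈ 6; this pair matches.

n_i = 6, n_f = 3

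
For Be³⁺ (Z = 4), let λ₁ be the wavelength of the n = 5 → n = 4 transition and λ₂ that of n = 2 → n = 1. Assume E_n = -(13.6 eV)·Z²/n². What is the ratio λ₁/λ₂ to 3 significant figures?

λ ∝ 1/ΔE ∝ 1/(1/n_f² − 1/n_i²), and the Z² and hc factors cancel in the ratio.
λ₁/λ₂ = (1/1² − 1/2²)/(1/4² − 1/5²) = 0.7500/0.02250 = 33.3.

33.3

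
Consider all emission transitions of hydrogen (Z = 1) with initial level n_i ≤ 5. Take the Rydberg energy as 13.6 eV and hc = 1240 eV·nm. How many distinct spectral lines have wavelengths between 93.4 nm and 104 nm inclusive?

Enumerate all n_i → n_f pairs with 1 ≤ n_f < n_i ≤ 5 and compute λ = 1240 / [13.6·1·(1/n_f² − 1/n_i²)].
Lines falling in [93.4, 104] nm: 5→1 (94.98 nm), 4→1 (97.25 nm), 3→1 (102.6 nm).

3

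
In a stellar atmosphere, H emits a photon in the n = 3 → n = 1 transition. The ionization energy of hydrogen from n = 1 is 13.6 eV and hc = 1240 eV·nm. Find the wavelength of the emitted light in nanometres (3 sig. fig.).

103 nm

ΔE = 13.60 × (1/1² − 1/3²) = 13.60 × 0.8889 = 12.09 eV.
λ = hc/ΔE = 1240 / 12.09 = 103 nm.
This line belongs to the Lyman series.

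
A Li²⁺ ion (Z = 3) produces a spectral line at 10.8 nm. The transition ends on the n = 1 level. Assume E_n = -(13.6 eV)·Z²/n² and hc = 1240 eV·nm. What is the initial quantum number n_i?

The photon energy is ΔE = hc/λ = 1240 / 10.8 = 114.8 eV.
With Z = 3, ΔE = 122.4 × (1/n_f² − 1/n_i²), so 1/n_f² − 1/n_i² = 0.9380.
With n_f = 1: 1/n_i² = 1/1 − 0.9380 = 0.06197, so n_i ≈ 4.02.

n_i = 4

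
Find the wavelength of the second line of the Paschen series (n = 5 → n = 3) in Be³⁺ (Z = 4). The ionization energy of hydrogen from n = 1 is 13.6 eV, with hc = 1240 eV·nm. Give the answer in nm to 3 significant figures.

The Paschen series terminates on n_f = 3; the second line has n_i = 3+2 = 5.
ΔE = 217.6 × (1/3² − 1/5²) = 15.47 eV.
λ = 1240 / 15.47 = 80.1 nm.

80.1 nm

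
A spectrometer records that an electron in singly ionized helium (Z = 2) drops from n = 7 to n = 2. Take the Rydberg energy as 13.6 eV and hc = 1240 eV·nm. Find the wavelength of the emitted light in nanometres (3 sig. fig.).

For Z = 2 the level energies scale as Z², so the effective Rydberg energy is 13.6 × 4 = 54.40 eV.
ΔE = 54.40 × (1/2² − 1/7²) = 54.40 × 0.2296 = 12.49 eV.
λ = hc/ΔE = 1240 / 12.49 = 99.3 nm.

99.3 nm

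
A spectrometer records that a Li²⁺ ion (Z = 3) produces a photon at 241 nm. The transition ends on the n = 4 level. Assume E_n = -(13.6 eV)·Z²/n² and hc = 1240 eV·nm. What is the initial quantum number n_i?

The photon energy is ΔE = hc/λ = 1240 / 241 = 5.145 eV.
With Z = 3, ΔE = 122.4 × (1/n_f² − 1/n_i²), so 1/n_f² − 1/n_i² = 0.04204.
With n_f = 4: 1/n_i² = 1/16 − 0.04204 = 0.02046, so n_i ≈ 6.99.

n_i = 7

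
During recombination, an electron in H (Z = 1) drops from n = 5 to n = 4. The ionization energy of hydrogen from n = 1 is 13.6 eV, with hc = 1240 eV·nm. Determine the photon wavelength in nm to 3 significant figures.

ΔE = 13.60 × (1/4² − 1/5²) = 13.60 × 0.02250 = 0.3060 eV.
λ = hc/ΔE = 1240 / 0.3060 = 4050 nm.
This line belongs to the Brackett series.

4050 nm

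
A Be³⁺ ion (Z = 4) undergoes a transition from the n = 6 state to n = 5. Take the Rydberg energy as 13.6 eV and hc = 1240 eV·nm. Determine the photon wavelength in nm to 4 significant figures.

466.2 nm

For Z = 4 the level energies scale as Z², so the effective Rydberg energy is 13.6 × 16 = 217.6 eV.
ΔE = 217.6 × (1/5² − 1/6²) = 217.6 × 0.01222 = 2.660 eV.
λ = hc/ΔE = 1240 / 2.660 = 466.2 nm.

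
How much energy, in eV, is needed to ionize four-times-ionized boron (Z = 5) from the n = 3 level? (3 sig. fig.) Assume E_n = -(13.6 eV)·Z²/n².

E_n = −13.6 Z²/n² = −340.0/n² eV for Z = 5.
E_3 = −340.0/9 = −37.8 eV, so ionization (to E = 0) requires 37.8 eV.

37.8 eV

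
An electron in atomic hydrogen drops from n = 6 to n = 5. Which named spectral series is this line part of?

Pfund

The series is set by the lower level: n_f = 5 is the Pfund series.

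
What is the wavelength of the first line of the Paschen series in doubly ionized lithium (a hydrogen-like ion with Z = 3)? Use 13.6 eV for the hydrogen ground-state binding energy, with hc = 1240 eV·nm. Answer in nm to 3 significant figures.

208 nm

The Paschen series terminates on n_f = 3; the first line has n_i = 3+1 = 4.
ΔE = 122.4 × (1/3² − 1/4²) = 5.950 eV.
λ = 1240 / 5.950 = 208 nm.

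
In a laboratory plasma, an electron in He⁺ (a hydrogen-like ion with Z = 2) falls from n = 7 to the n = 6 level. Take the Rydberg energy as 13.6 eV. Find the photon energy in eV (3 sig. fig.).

0.401 eV

The Bohr energies scale as Z², so for Z = 2: E_n = −54.40/n² eV.
E_7 = −54.40/49 = −1.110 eV and E_6 = −54.40/36 = −1.511 eV.
The photon energy is |E_7 − E_6| = 0.401 eV.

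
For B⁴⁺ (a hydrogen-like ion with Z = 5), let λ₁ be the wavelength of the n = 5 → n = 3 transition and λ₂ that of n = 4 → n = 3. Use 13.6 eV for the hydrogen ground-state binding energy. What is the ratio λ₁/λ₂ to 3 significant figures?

0.684

λ ∝ 1/ΔE ∝ 1/(1/n_f² − 1/n_i²), and the Z² and hc factors cancel in the ratio.
λ₁/λ₂ = (1/3² − 1/4²)/(1/3² − 1/5²) = 0.04861/0.07111 = 0.684.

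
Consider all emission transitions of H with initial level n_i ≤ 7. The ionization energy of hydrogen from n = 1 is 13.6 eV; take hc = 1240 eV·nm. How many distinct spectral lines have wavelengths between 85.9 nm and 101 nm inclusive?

4

Enumerate all n_i → n_f pairs with 1 ≤ n_f < n_i ≤ 7 and compute λ = 1240 / [13.6·1·(1/n_f² − 1/n_i²)].
Lines falling in [85.9, 101] nm: 7→1 (93.08 nm), 6→1 (93.78 nm), 5→1 (94.98 nm), 4→1 (97.25 nm).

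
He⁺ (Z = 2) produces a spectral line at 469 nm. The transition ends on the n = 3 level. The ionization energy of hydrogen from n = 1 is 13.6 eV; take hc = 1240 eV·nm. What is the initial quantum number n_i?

n_i = 4

The photon energy is ΔE = hc/λ = 1240 / 469 = 2.644 eV.
With Z = 2, ΔE = 54.40 × (1/n_f² − 1/n_i²), so 1/n_f² − 1/n_i² = 0.04860.
With n_f = 3: 1/n_i² = 1/9 − 0.04860 = 0.06251, so n_i ≈ 4.00.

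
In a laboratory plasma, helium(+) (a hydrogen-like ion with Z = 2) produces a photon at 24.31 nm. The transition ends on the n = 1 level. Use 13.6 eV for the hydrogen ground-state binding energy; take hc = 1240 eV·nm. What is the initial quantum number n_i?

n_i = 4

The photon energy is ΔE = hc/λ = 1240 / 24.31 = 51.01 eV.
With Z = 2, ΔE = 54.40 × (1/n_f² − 1/n_i²), so 1/n_f² − 1/n_i² = 0.9376.
With n_f = 1: 1/n_i² = 1/1 − 0.9376 = 0.06236, so n_i ≈ 4.00.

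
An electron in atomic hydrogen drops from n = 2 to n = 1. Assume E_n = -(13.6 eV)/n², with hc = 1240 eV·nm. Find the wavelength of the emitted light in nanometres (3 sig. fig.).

122 nm

ΔE = 13.60 × (1/1² − 1/2²) = 13.60 × 0.7500 = 10.20 eV.
λ = hc/ΔE = 1240 / 10.20 = 122 nm.
This line belongs to the Lyman series.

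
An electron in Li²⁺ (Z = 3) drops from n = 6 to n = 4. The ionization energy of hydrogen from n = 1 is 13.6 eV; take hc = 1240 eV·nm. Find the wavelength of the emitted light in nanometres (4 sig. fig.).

For Z = 3 the level energies scale as Z², so the effective Rydberg energy is 13.6 × 9 = 122.4 eV.
ΔE = 122.4 × (1/4² − 1/6²) = 122.4 × 0.03472 = 4.250 eV.
λ = hc/ΔE = 1240 / 4.250 = 291.8 nm.

291.8 nm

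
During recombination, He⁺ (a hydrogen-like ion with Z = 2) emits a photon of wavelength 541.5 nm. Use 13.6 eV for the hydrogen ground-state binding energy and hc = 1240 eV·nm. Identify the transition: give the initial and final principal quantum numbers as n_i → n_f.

The photon energy is ΔE = hc/λ = 1240 / 541.5 = 2.290 eV.
With Z = 2, ΔE = 54.40 × (1/n_f² − 1/n_i²), so 1/n_f² − 1/n_i² = 0.04209.
Trying n_f = 4 gives 1/n_i² = 0.02041, i.e. n_i ≈ 7; this pair matches.

n_i = 7, n_f = 4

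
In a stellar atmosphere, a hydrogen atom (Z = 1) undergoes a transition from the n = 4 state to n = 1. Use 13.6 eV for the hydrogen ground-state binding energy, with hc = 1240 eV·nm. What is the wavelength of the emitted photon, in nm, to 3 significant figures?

ΔE = 13.60 × (1/1² − 1/4²) = 13.60 × 0.9375 = 12.75 eV.
λ = hc/ΔE = 1240 / 12.75 = 97.3 nm.

97.3 nm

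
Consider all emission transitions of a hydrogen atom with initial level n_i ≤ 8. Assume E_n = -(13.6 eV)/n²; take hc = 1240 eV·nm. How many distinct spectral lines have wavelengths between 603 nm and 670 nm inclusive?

Enumerate all n_i → n_f pairs with 1 ≤ n_f < n_i ≤ 8 and compute λ = 1240 / [13.6·1·(1/n_f² − 1/n_i²)].
Lines falling in [603, 670] nm: 3→2 (656.5 nm).

1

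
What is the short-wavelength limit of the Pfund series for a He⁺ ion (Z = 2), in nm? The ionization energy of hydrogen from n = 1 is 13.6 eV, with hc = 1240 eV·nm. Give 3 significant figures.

The Pfund series has lower level n_f = 5; the series limit corresponds to n_i → ∞.
ΔE_max = 13.6 × 4 / 5² = 2.176 eV.
λ_min = 1240 / 2.176 = 570 nm.

570 nm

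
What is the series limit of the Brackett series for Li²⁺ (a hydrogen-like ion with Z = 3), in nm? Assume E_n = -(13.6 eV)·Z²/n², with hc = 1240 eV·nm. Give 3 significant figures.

The Brackett series has lower level n_f = 4; the series limit corresponds to n_i → ∞.
ΔE_max = 13.6 × 9 / 4² = 7.650 eV.
λ_min = 1240 / 7.650 = 162 nm.

162 nm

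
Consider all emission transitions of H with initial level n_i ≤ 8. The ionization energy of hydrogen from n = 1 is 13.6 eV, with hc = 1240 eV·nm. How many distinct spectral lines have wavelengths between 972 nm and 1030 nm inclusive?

1

Enumerate all n_i → n_f pairs with 1 ≤ n_f < n_i ≤ 8 and compute λ = 1240 / [13.6·1·(1/n_f² − 1/n_i²)].
Lines falling in [972, 1030] nm: 7→3 (1005 nm).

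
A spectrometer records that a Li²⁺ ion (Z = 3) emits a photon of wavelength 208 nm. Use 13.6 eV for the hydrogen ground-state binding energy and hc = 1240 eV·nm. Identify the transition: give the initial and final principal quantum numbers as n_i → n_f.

n_i = 4, n_f = 3

The photon energy is ΔE = hc/λ = 1240 / 208 = 5.962 eV.
With Z = 3, ΔE = 122.4 × (1/n_f² − 1/n_i²), so 1/n_f² − 1/n_i² = 0.04871.
Trying n_f = 3 gives 1/n_i² = 0.06241, i.e. n_i ≈ 4; this pair matches.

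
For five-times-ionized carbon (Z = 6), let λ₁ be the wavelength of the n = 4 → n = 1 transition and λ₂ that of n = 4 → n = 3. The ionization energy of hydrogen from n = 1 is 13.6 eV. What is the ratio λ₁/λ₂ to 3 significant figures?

λ ∝ 1/ΔE ∝ 1/(1/n_f² − 1/n_i²), and the Z² and hc factors cancel in the ratio.
λ₁/λ₂ = (1/3² − 1/4²)/(1/1² − 1/4²) = 0.04861/0.9375 = 0.0519.

0.0519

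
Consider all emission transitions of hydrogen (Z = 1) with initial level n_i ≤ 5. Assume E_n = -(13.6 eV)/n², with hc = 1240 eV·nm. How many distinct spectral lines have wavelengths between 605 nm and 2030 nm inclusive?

Enumerate all n_i → n_f pairs with 1 ≤ n_f < n_i ≤ 5 and compute λ = 1240 / [13.6·1·(1/n_f² − 1/n_i²)].
Lines falling in [605, 2030] nm: 3→2 (656.5 nm), 5→3 (1282 nm), 4→3 (1876 nm).

3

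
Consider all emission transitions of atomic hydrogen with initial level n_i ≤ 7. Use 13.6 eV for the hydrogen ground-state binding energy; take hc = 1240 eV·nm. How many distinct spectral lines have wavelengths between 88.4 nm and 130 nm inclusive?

Enumerate all n_i → n_f pairs with 1 ≤ n_f < n_i ≤ 7 and compute λ = 1240 / [13.6·1·(1/n_f² − 1/n_i²)].
Lines falling in [88.4, 130] nm: 7→1 (93.08 nm), 6→1 (93.78 nm), 5→1 (94.98 nm), 4→1 (97.25 nm), 3→1 (102.6 nm), 2→1 (121.6 nm).

6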